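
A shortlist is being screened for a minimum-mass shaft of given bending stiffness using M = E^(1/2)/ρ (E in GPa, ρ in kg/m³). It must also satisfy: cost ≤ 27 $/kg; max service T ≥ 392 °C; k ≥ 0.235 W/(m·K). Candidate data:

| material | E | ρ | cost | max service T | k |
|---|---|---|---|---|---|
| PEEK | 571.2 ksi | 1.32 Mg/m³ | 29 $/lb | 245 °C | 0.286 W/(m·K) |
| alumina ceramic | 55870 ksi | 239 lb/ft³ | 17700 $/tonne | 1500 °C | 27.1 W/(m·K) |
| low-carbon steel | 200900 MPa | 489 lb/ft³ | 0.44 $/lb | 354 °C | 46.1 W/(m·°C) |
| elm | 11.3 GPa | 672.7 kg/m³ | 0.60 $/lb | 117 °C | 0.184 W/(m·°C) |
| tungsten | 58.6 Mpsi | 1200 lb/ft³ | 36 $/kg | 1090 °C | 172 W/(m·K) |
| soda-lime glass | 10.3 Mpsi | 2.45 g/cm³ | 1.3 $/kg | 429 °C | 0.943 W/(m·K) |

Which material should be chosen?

alumina ceramic

Screen on constraints: cost ≤ 27 $/kg; max service T ≥ 392 °C; k ≥ 0.235 W/(m·K). Survivors: alumina ceramic, soda-lime glass.
Normalizing units and computing the index:
  alumina ceramic: E = 385.2 GPa, ρ = 3828 kg/m³
  soda-lime glass: E = 71.02 GPa, ρ = 2450 kg/m³
  alumina ceramic: M = 5.13×10⁻³
  soda-lime glass: M = 3.44×10⁻³
Highest index: alumina ceramic.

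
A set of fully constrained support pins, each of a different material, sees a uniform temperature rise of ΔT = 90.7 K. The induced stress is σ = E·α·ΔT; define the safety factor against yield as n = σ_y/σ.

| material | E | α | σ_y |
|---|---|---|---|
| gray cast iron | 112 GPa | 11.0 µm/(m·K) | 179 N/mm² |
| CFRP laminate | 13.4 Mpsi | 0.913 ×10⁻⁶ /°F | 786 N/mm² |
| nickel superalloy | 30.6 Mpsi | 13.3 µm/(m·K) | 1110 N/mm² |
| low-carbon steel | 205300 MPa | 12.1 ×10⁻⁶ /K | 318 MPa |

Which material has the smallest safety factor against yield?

low-carbon steel

With everything in SI (GPa, ×10⁻⁶/K, MPa):
  gray cast iron: E = 112.0, α = 11.0, σ_y = 179.0 → σ = 112 MPa, n = 1.60
  CFRP laminate: E = 92.39, α = 1.64, σ_y = 786.0 → σ = 13.8 MPa, n = 57.1
  nickel superalloy: E = 211.0, α = 13.3, σ_y = 1110 → σ = 255 MPa, n = 4.36
  low-carbon steel: E = 205.3, α = 12.1, σ_y = 318.0 → σ = 225 MPa, n = 1.41
Smallest n: low-carbon steel with n = 1.41.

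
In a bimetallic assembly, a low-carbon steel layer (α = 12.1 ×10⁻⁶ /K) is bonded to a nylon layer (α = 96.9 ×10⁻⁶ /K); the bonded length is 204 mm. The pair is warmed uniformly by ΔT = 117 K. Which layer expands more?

nylon

α(low-carbon steel) = 12.1×10⁻⁶/K vs α(nylon) = 96.9×10⁻⁶/K.
Higher α expands more for the same ΔT: nylon.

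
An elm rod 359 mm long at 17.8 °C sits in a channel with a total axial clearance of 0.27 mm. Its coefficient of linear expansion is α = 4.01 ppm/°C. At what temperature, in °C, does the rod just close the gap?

205 °C

α·L₀·ΔT = 0.27 mm ⇒ ΔT = 0.27 / (4.01×10⁻⁶ × 359.0) = 187.6 K.
T = 17.8 + 187.6 = 205.4 °C.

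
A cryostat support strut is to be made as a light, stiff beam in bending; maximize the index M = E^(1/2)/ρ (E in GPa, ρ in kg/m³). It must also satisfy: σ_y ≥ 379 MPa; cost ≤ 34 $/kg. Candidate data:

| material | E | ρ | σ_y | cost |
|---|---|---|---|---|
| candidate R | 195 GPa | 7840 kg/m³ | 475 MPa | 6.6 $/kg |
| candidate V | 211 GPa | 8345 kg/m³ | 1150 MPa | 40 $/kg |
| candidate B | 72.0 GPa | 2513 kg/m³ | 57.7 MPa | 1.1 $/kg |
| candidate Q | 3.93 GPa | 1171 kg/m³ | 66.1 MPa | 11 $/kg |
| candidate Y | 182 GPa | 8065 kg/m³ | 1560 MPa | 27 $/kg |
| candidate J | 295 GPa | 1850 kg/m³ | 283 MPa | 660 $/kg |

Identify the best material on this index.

candidate R

Screen on constraints: σ_y ≥ 379 MPa; cost ≤ 34 $/kg. Survivors: candidate R, candidate Y.
Per-candidate index values:
  candidate R: M = 1.78×10⁻³
  candidate Y: M = 1.67×10⁻³
Candidate R has the largest M.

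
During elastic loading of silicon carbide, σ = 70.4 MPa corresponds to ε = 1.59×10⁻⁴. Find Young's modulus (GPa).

E = σ/ε = 70.4 MPa / 1.59×10⁻⁴ = 442800 MPa = 443 GPa.

443 GPa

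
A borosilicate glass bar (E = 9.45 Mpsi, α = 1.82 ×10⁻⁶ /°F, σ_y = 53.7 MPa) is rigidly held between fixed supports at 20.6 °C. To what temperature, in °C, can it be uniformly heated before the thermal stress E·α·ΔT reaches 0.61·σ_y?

E = 9.45 Mpsi = 65.16 GPa.
α = 1.82×10⁻⁶/°F × 9/5 = 3.28×10⁻⁶/K.
E·α·ΔT = 32.76 MPa ⇒ ΔT = 32.76 / (65.16×10³ × 3.28×10⁻⁶) = 153.5 K.
T = 20.6 + 153.5 = 174.1 °C.

174 °C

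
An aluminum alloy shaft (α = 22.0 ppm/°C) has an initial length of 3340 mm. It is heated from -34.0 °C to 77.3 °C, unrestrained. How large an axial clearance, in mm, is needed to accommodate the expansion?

ΔT = 77.3 − (-34.0) = 111.3 K.
ΔL = α·L₀·ΔT = 22.0×10⁻⁶ × 3340 mm × 111.3 K = 8.18 mm.

8.18 mm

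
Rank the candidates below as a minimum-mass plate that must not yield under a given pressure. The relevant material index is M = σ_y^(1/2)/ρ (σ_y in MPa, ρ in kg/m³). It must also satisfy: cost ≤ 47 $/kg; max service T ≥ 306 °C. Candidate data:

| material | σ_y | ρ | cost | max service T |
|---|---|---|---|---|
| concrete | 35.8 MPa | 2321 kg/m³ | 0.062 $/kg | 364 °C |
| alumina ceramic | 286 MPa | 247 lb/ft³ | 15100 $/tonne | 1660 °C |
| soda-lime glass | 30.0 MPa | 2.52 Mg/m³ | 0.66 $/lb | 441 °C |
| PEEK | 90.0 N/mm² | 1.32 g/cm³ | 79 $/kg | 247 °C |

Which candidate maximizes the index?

Screen on constraints: cost ≤ 47 $/kg; max service T ≥ 306 °C. Survivors: concrete, alumina ceramic, soda-lime glass.
Putting every candidate on a common basis:
  concrete: σ_y = 35.80 MPa, ρ = 2321 kg/m³
  alumina ceramic: σ_y = 286.0 MPa, ρ = 3957 kg/m³
  soda-lime glass: σ_y = 30.00 MPa, ρ = 2520 kg/m³
  alumina ceramic: M = 4.27×10⁻³
  concrete: M = 2.58×10⁻³
  soda-lime glass: M = 2.17×10⁻³
The maximum is for alumina ceramic.

alumina ceramic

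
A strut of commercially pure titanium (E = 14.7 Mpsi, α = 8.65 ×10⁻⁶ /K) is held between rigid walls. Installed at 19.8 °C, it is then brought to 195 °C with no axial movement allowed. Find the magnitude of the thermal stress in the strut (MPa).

154 MPa

E = 14.7 Mpsi = 101.4 GPa.
ΔT = 175.2 K. Constrained thermal stress σ = E·α·ΔT = 101.4×10³ MPa × 8.65×10⁻⁶ × 175.2 = 154 MPa (compressive).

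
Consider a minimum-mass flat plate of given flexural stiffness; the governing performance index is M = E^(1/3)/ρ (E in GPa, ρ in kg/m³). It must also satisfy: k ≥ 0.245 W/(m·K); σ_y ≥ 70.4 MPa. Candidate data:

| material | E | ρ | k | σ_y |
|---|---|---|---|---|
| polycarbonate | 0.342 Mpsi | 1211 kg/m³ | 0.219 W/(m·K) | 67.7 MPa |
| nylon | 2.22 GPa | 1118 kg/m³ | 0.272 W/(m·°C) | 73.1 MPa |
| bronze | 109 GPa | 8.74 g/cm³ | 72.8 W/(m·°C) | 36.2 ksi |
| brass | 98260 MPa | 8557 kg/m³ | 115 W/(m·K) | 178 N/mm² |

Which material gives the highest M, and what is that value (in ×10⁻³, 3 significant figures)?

nylon, M = 1.17×10⁻³

Screen on constraints: k ≥ 0.245 W/(m·K); σ_y ≥ 70.4 MPa. Survivors: nylon, bronze, brass.
Normalizing units and computing the index:
  nylon: E = 2.220 GPa, ρ = 1118 kg/m³
  bronze: E = 109.0 GPa, ρ = 8740 kg/m³
  brass: E = 98.26 GPa, ρ = 8557 kg/m³
  nylon: M = 1.17×10⁻³
  bronze: M = 0.547×10⁻³
  brass: M = 0.539×10⁻³
Nylon ranks first.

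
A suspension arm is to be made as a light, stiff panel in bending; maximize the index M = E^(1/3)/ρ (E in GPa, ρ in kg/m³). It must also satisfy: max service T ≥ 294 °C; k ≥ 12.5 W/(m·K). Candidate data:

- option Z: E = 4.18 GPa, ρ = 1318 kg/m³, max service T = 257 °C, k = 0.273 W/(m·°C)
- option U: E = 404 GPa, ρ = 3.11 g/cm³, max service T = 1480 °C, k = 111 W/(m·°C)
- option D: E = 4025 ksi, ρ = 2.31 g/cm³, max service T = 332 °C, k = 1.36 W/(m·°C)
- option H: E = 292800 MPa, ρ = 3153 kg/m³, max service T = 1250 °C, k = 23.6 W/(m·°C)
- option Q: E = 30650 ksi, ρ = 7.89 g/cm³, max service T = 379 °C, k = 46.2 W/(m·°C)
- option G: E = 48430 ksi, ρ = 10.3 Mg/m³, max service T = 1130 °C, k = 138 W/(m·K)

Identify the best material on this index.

option U

Screen on constraints: max service T ≥ 294 °C; k ≥ 12.5 W/(m·K). Survivors: option U, option H, option Q, option G.
Normalizing units and computing the index:
  option U: E = 404.0 GPa, ρ = 3110 kg/m³
  option H: E = 292.8 GPa, ρ = 3153 kg/m³
  option Q: E = 211.3 GPa, ρ = 7890 kg/m³
  option G: E = 333.9 GPa, ρ = 10300 kg/m³
  option U: M = 2.38×10⁻³
  option H: M = 2.11×10⁻³
  option Q: M = 0.755×10⁻³
  option G: M = 0.674×10⁻³
Option U ranks first.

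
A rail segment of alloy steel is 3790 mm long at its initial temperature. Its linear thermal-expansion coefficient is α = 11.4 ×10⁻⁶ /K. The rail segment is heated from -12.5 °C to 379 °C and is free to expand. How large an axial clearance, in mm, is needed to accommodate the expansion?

ΔT = 379 − (-12.5) = 391.5 K.
ΔL = α·L₀·ΔT = 11.4×10⁻⁶ × 3790 mm × 391.5 K = 16.9 mm.

16.9 mm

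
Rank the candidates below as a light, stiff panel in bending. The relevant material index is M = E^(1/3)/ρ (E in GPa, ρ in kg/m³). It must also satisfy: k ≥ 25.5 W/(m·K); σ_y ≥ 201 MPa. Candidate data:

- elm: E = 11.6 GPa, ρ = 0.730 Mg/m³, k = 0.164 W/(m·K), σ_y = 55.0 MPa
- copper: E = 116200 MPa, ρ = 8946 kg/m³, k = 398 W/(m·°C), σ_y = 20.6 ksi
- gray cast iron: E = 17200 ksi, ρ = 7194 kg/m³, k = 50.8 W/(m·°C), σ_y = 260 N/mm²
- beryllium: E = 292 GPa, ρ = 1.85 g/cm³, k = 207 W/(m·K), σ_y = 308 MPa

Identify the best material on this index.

beryllium

Screen on constraints: k ≥ 25.5 W/(m·K); σ_y ≥ 201 MPa. Survivors: gray cast iron, beryllium.
Convert each candidate to consistent units, then evaluate M:
  gray cast iron: E = 118.6 GPa, ρ = 7194 kg/m³
  beryllium: E = 292.0 GPa, ρ = 1850 kg/m³
  beryllium: M = 3.59×10⁻³
  gray cast iron: M = 0.683×10⁻³
Beryllium ranks first.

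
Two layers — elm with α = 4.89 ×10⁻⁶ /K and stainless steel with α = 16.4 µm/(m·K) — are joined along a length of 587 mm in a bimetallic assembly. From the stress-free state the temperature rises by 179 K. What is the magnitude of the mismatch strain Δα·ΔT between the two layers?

Δα = |4.89 − 16.4|×10⁻⁶/K = 11.5×10⁻⁶/K.
Mismatch strain = Δα·ΔT = 11.5×10⁻⁶ × 179.0 = 2.06×10⁻³.

2.06×10⁻³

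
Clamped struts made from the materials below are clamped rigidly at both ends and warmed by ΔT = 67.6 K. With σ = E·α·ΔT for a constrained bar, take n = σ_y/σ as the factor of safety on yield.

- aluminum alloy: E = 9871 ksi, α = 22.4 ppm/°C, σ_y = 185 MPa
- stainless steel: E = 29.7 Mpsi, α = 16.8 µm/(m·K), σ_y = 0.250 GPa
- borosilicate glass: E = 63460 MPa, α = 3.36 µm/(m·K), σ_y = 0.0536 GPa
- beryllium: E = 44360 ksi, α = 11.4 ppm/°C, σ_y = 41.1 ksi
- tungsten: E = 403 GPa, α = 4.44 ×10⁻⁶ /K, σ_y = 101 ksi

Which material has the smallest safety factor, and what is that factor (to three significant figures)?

stainless steel, n = 1.08

Per material, after unit conversion:
  aluminum alloy: E = 68.06, α = 22.4, σ_y = 185.0 → σ = 103 MPa, n = 1.80
  stainless steel: E = 204.8, α = 16.8, σ_y = 250.0 → σ = 233 MPa, n = 1.08
  borosilicate glass: E = 63.46, α = 3.36, σ_y = 53.60 → σ = 14.4 MPa, n = 3.72
  beryllium: E = 305.9, α = 11.4, σ_y = 283.4 → σ = 236 MPa, n = 1.20
  tungsten: E = 403.0, α = 4.44, σ_y = 696.4 → σ = 121 MPa, n = 5.76
Smallest n: stainless steel with n = 1.08.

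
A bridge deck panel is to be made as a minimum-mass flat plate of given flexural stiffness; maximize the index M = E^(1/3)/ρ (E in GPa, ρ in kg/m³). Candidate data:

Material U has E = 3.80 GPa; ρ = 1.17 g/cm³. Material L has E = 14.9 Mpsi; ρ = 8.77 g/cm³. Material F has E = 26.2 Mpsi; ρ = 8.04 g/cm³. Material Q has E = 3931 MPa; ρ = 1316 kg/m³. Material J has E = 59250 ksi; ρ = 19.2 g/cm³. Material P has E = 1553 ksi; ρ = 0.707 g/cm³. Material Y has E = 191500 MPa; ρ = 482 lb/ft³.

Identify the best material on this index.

material P

After converting to SI:
  material U: E = 3.800 GPa, ρ = 1170 kg/m³
  material L: E = 102.7 GPa, ρ = 8770 kg/m³
  material F: E = 180.6 GPa, ρ = 8040 kg/m³
  material Q: E = 3.931 GPa, ρ = 1316 kg/m³
  material J: E = 408.5 GPa, ρ = 19200 kg/m³
  material P: E = 10.71 GPa, ρ = 707.0 kg/m³
  material Y: E = 191.5 GPa, ρ = 7721 kg/m³
  material P: M = 3.12×10⁻³
  material U: M = 1.33×10⁻³
  material Q: M = 1.20×10⁻³
  material Y: M = 0.747×10⁻³
  material F: M = 0.703×10⁻³
  material L: M = 0.534×10⁻³
  material J: M = 0.386×10⁻³
Highest index: material P.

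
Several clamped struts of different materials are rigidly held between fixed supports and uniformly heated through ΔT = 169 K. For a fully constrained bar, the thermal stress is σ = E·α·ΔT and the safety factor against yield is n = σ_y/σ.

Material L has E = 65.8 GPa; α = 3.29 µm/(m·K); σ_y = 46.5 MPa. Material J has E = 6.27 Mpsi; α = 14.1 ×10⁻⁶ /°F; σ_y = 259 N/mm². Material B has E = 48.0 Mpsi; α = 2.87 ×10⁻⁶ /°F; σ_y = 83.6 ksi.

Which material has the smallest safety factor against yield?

material L

With everything in SI (GPa, ×10⁻⁶/K, MPa):
  material L: E = 65.80, α = 3.29, σ_y = 46.50 → σ = 36.6 MPa, n = 1.27
  material J: E = 43.23, α = 25.4, σ_y = 259.0 → σ = 185 MPa, n = 1.40
  material B: E = 330.9, α = 5.17, σ_y = 576.4 → σ = 289 MPa, n = 1.99
Smallest n: material L with n = 1.27.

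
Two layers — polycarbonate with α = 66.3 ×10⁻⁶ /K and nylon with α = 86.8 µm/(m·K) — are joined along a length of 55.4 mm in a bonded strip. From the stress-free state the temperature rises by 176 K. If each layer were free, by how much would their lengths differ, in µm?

Δα = |66.3 − 86.8|×10⁻⁶/K = 20.5×10⁻⁶/K.
ΔL_mismatch = Δα·L·ΔT = 20.5×10⁻⁶ × 55.4 mm × 176.0 K = 200 µm.

200 µm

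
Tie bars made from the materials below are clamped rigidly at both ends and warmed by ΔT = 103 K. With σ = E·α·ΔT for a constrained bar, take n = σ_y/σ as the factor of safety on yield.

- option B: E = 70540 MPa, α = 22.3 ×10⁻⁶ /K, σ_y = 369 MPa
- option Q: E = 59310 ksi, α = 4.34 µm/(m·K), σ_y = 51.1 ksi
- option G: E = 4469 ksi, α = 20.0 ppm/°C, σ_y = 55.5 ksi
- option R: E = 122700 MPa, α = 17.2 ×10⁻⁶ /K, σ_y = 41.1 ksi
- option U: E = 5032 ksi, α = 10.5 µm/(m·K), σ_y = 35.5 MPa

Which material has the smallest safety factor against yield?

With everything in SI (GPa, ×10⁻⁶/K, MPa):
  option B: E = 70.54, α = 22.3, σ_y = 369.0 → σ = 162 MPa, n = 2.28
  option Q: E = 408.9, α = 4.34, σ_y = 352.3 → σ = 183 MPa, n = 1.93
  option G: E = 30.81, α = 20.0, σ_y = 382.7 → σ = 63.5 MPa, n = 6.03
  option R: E = 122.7, α = 17.2, σ_y = 283.4 → σ = 217 MPa, n = 1.30
  option U: E = 34.69, α = 10.5, σ_y = 35.50 → σ = 37.5 MPa, n = 0.946
The minimum is option U at n = 0.946.

option U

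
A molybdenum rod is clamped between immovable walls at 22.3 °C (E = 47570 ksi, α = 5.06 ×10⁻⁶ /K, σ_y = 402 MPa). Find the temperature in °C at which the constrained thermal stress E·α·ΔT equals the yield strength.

265 °C

E = 47570 ksi = 328.0 GPa.
E·α·ΔT = 402.0 MPa ⇒ ΔT = 402.0 / (328.0×10³ × 5.06×10⁻⁶) = 242.2 K.
T = 22.3 + 242.2 = 264.5 °C.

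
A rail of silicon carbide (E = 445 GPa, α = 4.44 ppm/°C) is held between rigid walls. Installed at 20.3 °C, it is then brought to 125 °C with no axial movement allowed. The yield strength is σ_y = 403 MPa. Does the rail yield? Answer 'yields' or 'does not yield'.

does not yield

ΔT = 104.7 K. Constrained thermal stress σ = E·α·ΔT = 445.0×10³ MPa × 4.44×10⁻⁶ × 104.7 = 207 MPa (compressive).
Compare to σ_y = 403 MPa: σ < σ_y, so it does not yield.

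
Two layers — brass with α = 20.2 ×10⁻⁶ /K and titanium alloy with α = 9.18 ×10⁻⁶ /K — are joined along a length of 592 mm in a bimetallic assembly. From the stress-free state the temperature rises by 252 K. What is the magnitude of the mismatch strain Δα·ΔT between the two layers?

Δα = |20.2 − 9.18|×10⁻⁶/K = 11.0×10⁻⁶/K.
Mismatch strain = Δα·ΔT = 11.0×10⁻⁶ × 252.0 = 2.78×10⁻³.

2.78×10⁻³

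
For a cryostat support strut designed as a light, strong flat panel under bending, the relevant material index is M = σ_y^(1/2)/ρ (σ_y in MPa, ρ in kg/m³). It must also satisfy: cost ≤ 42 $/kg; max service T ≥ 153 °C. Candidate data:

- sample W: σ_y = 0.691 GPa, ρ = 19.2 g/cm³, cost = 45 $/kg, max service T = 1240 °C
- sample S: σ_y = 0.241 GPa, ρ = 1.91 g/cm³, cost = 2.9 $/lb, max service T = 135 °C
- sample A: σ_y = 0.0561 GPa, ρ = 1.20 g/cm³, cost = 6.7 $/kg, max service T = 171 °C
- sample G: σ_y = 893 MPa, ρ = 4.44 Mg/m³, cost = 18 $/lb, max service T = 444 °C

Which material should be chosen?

Screen on constraints: cost ≤ 42 $/kg; max service T ≥ 153 °C. Survivors: sample A, sample G.
In SI units:
  sample A: σ_y = 56.10 MPa, ρ = 1200 kg/m³
  sample G: σ_y = 893.0 MPa, ρ = 4440 kg/m³
  sample G: M = 6.73×10⁻³
  sample A: M = 6.24×10⁻³
The maximum is for sample G.

sample G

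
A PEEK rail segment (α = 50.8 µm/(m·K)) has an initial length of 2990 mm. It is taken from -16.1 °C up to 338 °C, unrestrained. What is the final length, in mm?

3043.8 mm

ΔT = 338 − (-16.1) = 354.1 K.
ΔL = α·L₀·ΔT = 50.8×10⁻⁶ × 2990 mm × 354.1 K = 53.8 mm.
L = L₀ + ΔL = 2990 + 53.8 = 3043.8 mm.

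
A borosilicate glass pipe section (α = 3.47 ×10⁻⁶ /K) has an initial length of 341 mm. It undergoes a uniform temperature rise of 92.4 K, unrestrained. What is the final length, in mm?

ΔL = α·L₀·ΔT = 3.47×10⁻⁶ × 341 mm × 92.40 K = 0.109 mm.
L = L₀ + ΔL = 341 + 0.109 = 341.11 mm.

341.11 mm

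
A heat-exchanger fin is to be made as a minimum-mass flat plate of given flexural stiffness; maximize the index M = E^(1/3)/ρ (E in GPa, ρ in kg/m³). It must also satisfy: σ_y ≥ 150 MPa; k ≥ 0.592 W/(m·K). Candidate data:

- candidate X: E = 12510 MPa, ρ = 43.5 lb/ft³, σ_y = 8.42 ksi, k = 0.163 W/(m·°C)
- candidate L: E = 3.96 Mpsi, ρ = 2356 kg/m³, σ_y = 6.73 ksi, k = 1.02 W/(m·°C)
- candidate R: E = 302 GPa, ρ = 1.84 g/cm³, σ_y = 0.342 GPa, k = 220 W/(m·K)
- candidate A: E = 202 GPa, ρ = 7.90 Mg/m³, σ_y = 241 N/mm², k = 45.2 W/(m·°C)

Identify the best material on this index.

candidate R

Screen on constraints: σ_y ≥ 150 MPa; k ≥ 0.592 W/(m·K). Survivors: candidate R, candidate A.
Normalizing units and computing the index:
  candidate R: E = 302.0 GPa, ρ = 1840 kg/m³
  candidate A: E = 202.0 GPa, ρ = 7900 kg/m³
  candidate R: M = 3.65×10⁻³
  candidate A: M = 0.743×10⁻³
The maximum is for candidate R.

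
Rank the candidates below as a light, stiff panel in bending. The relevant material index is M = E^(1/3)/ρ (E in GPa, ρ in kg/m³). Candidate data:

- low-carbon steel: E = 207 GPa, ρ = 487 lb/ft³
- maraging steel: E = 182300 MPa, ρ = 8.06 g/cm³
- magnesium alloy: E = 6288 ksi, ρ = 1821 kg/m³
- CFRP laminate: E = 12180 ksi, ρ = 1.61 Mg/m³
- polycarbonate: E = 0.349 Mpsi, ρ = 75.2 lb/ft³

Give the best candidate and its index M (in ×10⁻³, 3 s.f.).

CFRP laminate, M = 2.72×10⁻³

Convert each candidate to consistent units, then evaluate M:
  low-carbon steel: E = 207.0 GPa, ρ = 7801 kg/m³
  maraging steel: E = 182.3 GPa, ρ = 8060 kg/m³
  magnesium alloy: E = 43.35 GPa, ρ = 1821 kg/m³
  CFRP laminate: E = 83.98 GPa, ρ = 1610 kg/m³
  polycarbonate: E = 2.406 GPa, ρ = 1205 kg/m³
  CFRP laminate: M = 2.72×10⁻³
  magnesium alloy: M = 1.93×10⁻³
  polycarbonate: M = 1.11×10⁻³
  low-carbon steel: M = 0.758×10⁻³
  maraging steel: M = 0.703×10⁻³
CFRP laminate ranks first.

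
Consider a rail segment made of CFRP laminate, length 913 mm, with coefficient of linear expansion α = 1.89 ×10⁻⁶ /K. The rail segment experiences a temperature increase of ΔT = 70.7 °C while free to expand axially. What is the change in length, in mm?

0.122 mm

ΔL = α·L₀·ΔT = 1.89×10⁻⁶ × 913 mm × 70.70 K = 0.122 mm.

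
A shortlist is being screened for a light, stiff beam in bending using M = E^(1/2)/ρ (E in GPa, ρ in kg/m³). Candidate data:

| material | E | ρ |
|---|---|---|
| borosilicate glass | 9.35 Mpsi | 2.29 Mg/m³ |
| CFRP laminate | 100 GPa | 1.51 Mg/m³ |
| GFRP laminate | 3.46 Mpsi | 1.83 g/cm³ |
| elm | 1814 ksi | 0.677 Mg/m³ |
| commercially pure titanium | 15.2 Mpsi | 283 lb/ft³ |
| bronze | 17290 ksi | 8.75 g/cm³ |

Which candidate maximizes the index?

CFRP laminate

In SI units:
  borosilicate glass: E = 64.47 GPa, ρ = 2290 kg/m³
  CFRP laminate: E = 100.0 GPa, ρ = 1510 kg/m³
  GFRP laminate: E = 23.86 GPa, ρ = 1830 kg/m³
  elm: E = 12.51 GPa, ρ = 677.0 kg/m³
  commercially pure titanium: E = 104.8 GPa, ρ = 4533 kg/m³
  bronze: E = 119.2 GPa, ρ = 8750 kg/m³
  CFRP laminate: M = 6.62×10⁻³
  elm: M = 5.22×10⁻³
  borosilicate glass: M = 3.51×10⁻³
  GFRP laminate: M = 2.67×10⁻³
  commercially pure titanium: M = 2.26×10⁻³
  bronze: M = 1.25×10⁻³
CFRP laminate has the largest M.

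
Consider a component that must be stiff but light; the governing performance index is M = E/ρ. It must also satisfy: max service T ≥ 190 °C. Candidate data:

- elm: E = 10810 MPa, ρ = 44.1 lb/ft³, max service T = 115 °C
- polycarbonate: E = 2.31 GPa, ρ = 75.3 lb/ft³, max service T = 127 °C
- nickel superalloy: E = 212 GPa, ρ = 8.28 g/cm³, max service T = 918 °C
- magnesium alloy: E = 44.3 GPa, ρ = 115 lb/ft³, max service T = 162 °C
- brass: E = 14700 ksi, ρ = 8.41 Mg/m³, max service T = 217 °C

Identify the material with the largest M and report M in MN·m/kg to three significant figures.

nickel superalloy, M = 25.6 MN·m/kg

Screen on constraints: max service T ≥ 190 °C. Survivors: nickel superalloy, brass.
Putting every candidate on a common basis:
  nickel superalloy: E = 212.0 GPa, ρ = 8280 kg/m³
  brass: E = 101.4 GPa, ρ = 8410 kg/m³
  nickel superalloy: M = 25.6 MN·m/kg
  brass: M = 12.1 MN·m/kg
Nickel superalloy ranks first.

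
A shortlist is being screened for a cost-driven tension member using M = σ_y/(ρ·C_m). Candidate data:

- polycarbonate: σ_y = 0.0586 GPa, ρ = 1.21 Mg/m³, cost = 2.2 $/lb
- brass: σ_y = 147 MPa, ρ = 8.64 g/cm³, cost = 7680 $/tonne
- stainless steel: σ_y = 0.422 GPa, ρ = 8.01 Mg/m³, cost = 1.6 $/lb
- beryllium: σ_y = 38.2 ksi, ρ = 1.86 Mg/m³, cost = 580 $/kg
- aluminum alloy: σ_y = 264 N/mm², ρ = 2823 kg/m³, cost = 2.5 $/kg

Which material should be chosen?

Putting every candidate on a common basis:
  polycarbonate: σ_y = 58.60 MPa, ρ = 1210 kg/m³, cost = 4.850 $/kg
  brass: σ_y = 147.0 MPa, ρ = 8640 kg/m³, cost = 7.680 $/kg
  stainless steel: σ_y = 422.0 MPa, ρ = 8010 kg/m³, cost = 3.527 $/kg
  beryllium: σ_y = 263.4 MPa, ρ = 1860 kg/m³, cost = 580.0 $/kg
  aluminum alloy: σ_y = 264.0 MPa, ρ = 2823 kg/m³, cost = 2.500 $/kg
  aluminum alloy: M = 37.4 kN·m per $
  stainless steel: M = 14.9 kN·m per $
  polycarbonate: M = 9.99 kN·m per $
  brass: M = 2.22 kN·m per $
  beryllium: M = 0.244 kN·m per $
Aluminum alloy has the largest M.

aluminum alloy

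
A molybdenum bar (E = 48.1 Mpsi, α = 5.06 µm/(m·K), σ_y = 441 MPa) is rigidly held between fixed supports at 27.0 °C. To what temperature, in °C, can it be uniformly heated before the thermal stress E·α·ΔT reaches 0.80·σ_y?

E = 48.1 Mpsi = 331.6 GPa.
E·α·ΔT = 352.8 MPa ⇒ ΔT = 352.8 / (331.6×10³ × 5.06×10⁻⁶) = 210.2 K.
T = 27.0 + 210.2 = 237.2 °C.

237 °C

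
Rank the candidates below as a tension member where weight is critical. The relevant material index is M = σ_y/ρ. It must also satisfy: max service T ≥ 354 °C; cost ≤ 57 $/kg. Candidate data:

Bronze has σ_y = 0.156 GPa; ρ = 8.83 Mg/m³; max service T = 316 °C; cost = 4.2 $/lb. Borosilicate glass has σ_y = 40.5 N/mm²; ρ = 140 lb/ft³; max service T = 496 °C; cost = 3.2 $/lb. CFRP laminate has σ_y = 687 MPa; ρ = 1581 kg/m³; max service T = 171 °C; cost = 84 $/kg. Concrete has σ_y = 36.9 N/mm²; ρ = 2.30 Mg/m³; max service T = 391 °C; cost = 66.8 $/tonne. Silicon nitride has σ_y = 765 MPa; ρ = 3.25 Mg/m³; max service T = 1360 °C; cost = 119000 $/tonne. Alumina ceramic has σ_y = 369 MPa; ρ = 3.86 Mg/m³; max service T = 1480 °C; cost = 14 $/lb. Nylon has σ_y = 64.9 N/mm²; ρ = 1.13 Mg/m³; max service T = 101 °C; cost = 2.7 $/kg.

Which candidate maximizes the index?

Screen on constraints: max service T ≥ 354 °C; cost ≤ 57 $/kg. Survivors: borosilicate glass, concrete, alumina ceramic.
After converting to SI:
  borosilicate glass: σ_y = 40.50 MPa, ρ = 2243 kg/m³
  concrete: σ_y = 36.90 MPa, ρ = 2300 kg/m³
  alumina ceramic: σ_y = 369.0 MPa, ρ = 3860 kg/m³
  alumina ceramic: M = 95.6 kN·m/kg
  borosilicate glass: M = 18.1 kN·m/kg
  concrete: M = 16.0 kN·m/kg
Alumina ceramic ranks first.

alumina ceramic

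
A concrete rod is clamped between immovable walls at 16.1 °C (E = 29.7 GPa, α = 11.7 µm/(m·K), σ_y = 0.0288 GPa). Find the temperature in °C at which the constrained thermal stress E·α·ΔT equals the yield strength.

σ_y = 0.0288 GPa = 28.80 MPa.
E·α·ΔT = 28.80 MPa ⇒ ΔT = 28.80 / (29.70×10³ × 11.7×10⁻⁶) = 82.88 K.
T = 16.1 + 82.88 = 98.98 °C.

99.0 °C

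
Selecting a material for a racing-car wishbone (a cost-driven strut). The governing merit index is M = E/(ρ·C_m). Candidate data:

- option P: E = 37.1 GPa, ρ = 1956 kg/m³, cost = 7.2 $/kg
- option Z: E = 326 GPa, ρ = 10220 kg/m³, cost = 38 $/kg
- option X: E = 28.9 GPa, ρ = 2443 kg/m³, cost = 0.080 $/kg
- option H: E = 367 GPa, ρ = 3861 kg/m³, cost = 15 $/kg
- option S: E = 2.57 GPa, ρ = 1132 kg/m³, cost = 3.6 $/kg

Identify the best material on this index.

Computing M directly (units already consistent):
  option X: M = 148 MN·m per $
  option H: M = 6.34 MN·m per $
  option P: M = 2.63 MN·m per $
  option Z: M = 0.839 MN·m per $
  option S: M = 0.631 MN·m per $
Option X ranks first.

option X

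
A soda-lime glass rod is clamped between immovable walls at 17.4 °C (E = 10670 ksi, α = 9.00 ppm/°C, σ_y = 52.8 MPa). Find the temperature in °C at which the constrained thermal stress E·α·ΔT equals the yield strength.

E = 10670 ksi = 73.57 GPa.
E·α·ΔT = 52.80 MPa ⇒ ΔT = 52.80 / (73.57×10³ × 9.00×10⁻⁶) = 79.75 K.
T = 17.4 + 79.75 = 97.15 °C.

97.1 °C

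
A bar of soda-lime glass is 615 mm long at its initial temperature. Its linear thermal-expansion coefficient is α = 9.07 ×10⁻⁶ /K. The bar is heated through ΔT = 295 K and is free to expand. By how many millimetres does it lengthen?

ΔL = α·L₀·ΔT = 9.07×10⁻⁶ × 615 mm × 295.0 K = 1.65 mm.

1.65 mm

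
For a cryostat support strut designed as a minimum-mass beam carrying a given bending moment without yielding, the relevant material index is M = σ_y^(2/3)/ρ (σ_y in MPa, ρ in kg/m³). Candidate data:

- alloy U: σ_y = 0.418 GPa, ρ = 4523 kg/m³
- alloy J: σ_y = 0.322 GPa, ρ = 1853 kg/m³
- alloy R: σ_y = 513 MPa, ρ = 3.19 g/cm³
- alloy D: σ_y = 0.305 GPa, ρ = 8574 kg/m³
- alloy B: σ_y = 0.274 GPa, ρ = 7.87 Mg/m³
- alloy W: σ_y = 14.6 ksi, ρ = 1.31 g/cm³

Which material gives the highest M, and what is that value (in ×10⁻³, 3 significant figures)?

Putting every candidate on a common basis:
  alloy U: σ_y = 418.0 MPa, ρ = 4523 kg/m³
  alloy J: σ_y = 322.0 MPa, ρ = 1853 kg/m³
  alloy R: σ_y = 513.0 MPa, ρ = 3190 kg/m³
  alloy D: σ_y = 305.0 MPa, ρ = 8574 kg/m³
  alloy B: σ_y = 274.0 MPa, ρ = 7870 kg/m³
  alloy W: σ_y = 100.7 MPa, ρ = 1310 kg/m³
  alloy J: M = 25.4×10⁻³
  alloy R: M = 20.1×10⁻³
  alloy W: M = 16.5×10⁻³
  alloy U: M = 12.4×10⁻³
  alloy B: M = 5.36×10⁻³
  alloy D: M = 5.28×10⁻³
Highest index: alloy J.

alloy J, M = 25.4×10⁻³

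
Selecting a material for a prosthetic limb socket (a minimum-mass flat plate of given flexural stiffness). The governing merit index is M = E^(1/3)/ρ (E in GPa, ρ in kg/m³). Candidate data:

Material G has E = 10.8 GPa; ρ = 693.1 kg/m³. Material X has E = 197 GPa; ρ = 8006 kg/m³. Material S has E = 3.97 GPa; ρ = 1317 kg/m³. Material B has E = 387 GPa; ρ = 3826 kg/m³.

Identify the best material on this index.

Computing M directly (units already consistent):
  material G: M = 3.19×10⁻³
  material B: M = 1.90×10⁻³
  material S: M = 1.20×10⁻³
  material X: M = 0.727×10⁻³
The maximum is for material G.

material G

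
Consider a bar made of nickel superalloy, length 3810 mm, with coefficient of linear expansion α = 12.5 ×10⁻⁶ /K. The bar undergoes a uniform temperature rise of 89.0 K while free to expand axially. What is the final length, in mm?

3814.2 mm

ΔL = α·L₀·ΔT = 12.5×10⁻⁶ × 3810 mm × 89.00 K = 4.24 mm.
L = L₀ + ΔL = 3810 + 4.24 = 3814.2 mm.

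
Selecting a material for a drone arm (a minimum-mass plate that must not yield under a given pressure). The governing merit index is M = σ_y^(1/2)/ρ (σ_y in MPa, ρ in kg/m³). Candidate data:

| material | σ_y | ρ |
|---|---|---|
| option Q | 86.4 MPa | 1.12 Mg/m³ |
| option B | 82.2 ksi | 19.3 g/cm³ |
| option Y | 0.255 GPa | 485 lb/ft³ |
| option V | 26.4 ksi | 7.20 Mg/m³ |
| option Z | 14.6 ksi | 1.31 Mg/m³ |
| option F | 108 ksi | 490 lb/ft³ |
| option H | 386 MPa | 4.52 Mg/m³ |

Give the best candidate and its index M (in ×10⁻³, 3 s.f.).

option Q, M = 8.30×10⁻³

Putting every candidate on a common basis:
  option Q: σ_y = 86.40 MPa, ρ = 1120 kg/m³
  option B: σ_y = 566.7 MPa, ρ = 19300 kg/m³
  option Y: σ_y = 255.0 MPa, ρ = 7769 kg/m³
  option V: σ_y = 182.0 MPa, ρ = 7200 kg/m³
  option Z: σ_y = 100.7 MPa, ρ = 1310 kg/m³
  option F: σ_y = 744.6 MPa, ρ = 7849 kg/m³
  option H: σ_y = 386.0 MPa, ρ = 4520 kg/m³
  option Q: M = 8.30×10⁻³
  option Z: M = 7.66×10⁻³
  option H: M = 4.35×10⁻³
  option F: M = 3.48×10⁻³
  option Y: M = 2.06×10⁻³
  option V: M = 1.87×10⁻³
  option B: M = 1.23×10⁻³
Highest index: option Q.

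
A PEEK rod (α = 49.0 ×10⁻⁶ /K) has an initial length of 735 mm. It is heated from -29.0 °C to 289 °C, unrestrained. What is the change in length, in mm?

ΔT = 289 − (-29.0) = 318.0 K.
ΔL = α·L₀·ΔT = 49.0×10⁻⁶ × 735 mm × 318.0 K = 11.5 mm.

11.5 mm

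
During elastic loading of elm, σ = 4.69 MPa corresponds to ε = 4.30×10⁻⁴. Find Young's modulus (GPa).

10.9 GPa

E = σ/ε = 4.69 MPa / 4.30×10⁻⁴ = 10910 MPa = 10.9 GPa.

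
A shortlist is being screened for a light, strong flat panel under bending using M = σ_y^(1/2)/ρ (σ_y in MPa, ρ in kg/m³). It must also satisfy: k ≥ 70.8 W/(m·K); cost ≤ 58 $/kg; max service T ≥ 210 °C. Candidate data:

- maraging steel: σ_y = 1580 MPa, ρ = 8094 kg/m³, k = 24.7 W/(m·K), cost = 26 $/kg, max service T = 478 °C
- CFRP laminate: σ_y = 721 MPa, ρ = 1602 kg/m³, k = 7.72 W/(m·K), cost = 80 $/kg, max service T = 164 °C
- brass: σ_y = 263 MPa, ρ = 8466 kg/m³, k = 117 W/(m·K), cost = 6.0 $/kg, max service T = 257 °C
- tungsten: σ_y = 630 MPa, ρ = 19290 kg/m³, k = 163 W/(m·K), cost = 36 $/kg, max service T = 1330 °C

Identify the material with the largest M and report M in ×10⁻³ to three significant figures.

brass, M = 1.92×10⁻³

Screen on constraints: k ≥ 70.8 W/(m·K); cost ≤ 58 $/kg; max service T ≥ 210 °C. Survivors: brass, tungsten.
Evaluate M for each candidate:
  brass: M = 1.92×10⁻³
  tungsten: M = 1.30×10⁻³
Brass has the largest M.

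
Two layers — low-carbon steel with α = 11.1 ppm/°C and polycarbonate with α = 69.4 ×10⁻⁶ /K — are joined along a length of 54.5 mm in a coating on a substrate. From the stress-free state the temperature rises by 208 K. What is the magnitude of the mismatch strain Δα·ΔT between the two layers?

0.0121

Δα = |11.1 − 69.4|×10⁻⁶/K = 58.3×10⁻⁶/K.
Mismatch strain = Δα·ΔT = 58.3×10⁻⁶ × 208.0 = 0.0121.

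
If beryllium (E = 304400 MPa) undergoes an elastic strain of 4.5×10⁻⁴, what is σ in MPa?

E = 304400 MPa = 304.4 GPa.
σ = E·ε = 304400 MPa × 4.5×10⁻⁴ = 137 MPa.

137 MPa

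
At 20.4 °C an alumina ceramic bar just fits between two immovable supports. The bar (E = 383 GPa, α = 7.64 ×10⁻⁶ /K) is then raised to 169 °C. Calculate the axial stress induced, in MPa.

ΔT = 148.6 K. Constrained thermal stress σ = E·α·ΔT = 383.0×10³ MPa × 7.64×10⁻⁶ × 148.6 = 435 MPa (compressive).

435 MPa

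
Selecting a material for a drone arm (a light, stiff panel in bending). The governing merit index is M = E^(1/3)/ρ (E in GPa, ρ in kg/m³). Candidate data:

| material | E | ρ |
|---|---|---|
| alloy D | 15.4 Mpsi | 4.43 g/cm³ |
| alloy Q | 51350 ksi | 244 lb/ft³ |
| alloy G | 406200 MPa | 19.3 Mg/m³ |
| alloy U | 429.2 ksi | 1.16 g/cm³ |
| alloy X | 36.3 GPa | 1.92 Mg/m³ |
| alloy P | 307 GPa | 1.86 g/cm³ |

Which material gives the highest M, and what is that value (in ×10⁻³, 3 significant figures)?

In SI units:
  alloy D: E = 106.2 GPa, ρ = 4430 kg/m³
  alloy Q: E = 354.0 GPa, ρ = 3909 kg/m³
  alloy G: E = 406.2 GPa, ρ = 19300 kg/m³
  alloy U: E = 2.959 GPa, ρ = 1160 kg/m³
  alloy X: E = 36.30 GPa, ρ = 1920 kg/m³
  alloy P: E = 307.0 GPa, ρ = 1860 kg/m³
  alloy P: M = 3.63×10⁻³
  alloy Q: M = 1.81×10⁻³
  alloy X: M = 1.72×10⁻³
  alloy U: M = 1.24×10⁻³
  alloy D: M = 1.07×10⁻³
  alloy G: M = 0.384×10⁻³
The maximum is for alloy P.

alloy P, M = 3.63×10⁻³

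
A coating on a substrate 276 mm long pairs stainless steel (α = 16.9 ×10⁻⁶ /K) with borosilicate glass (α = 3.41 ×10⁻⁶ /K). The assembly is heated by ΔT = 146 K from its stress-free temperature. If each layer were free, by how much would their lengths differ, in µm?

544 µm

Δα = |16.9 − 3.41|×10⁻⁶/K = 13.5×10⁻⁶/K.
ΔL_mismatch = Δα·L·ΔT = 13.5×10⁻⁶ × 276.0 mm × 146.0 K = 544 µm.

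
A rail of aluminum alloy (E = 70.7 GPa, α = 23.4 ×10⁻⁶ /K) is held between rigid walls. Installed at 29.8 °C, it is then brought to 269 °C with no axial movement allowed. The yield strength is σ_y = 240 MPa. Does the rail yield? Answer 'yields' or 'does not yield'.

ΔT = 239.2 K. Constrained thermal stress σ = E·α·ΔT = 70.70×10³ MPa × 23.4×10⁻⁶ × 239.2 = 396 MPa (compressive).
Compare to σ_y = 240 MPa: σ ≥ σ_y, so it yields.

yields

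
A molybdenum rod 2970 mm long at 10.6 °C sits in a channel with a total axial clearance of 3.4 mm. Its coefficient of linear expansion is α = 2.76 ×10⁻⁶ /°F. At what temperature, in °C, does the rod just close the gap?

α = 2.76×10⁻⁶/°F × 9/5 = 4.97×10⁻⁶/K.
α·L₀·ΔT = 3.4 mm ⇒ ΔT = 3.4 / (4.97×10⁻⁶ × 2970.0) = 230.4 K.
T = 10.6 + 230.4 = 241.0 °C.

241 °C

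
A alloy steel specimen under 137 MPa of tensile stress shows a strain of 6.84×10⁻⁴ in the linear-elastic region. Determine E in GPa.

200 GPa

E = σ/ε = 137 MPa / 6.84×10⁻⁴ = 200300 MPa = 200 GPa.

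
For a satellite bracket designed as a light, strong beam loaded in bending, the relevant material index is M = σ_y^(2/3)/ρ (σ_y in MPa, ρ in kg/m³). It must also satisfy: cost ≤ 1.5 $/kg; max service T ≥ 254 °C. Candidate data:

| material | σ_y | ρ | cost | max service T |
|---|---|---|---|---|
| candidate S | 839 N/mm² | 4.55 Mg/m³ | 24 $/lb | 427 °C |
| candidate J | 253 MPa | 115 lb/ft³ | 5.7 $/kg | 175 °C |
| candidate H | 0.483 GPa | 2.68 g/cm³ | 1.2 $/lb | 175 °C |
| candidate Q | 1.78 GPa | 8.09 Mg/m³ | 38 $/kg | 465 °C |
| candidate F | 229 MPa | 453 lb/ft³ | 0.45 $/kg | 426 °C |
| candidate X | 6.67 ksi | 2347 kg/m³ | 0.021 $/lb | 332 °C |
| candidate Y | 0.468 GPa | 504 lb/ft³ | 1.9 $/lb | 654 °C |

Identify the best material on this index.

candidate X

Screen on constraints: cost ≤ 1.5 $/kg; max service T ≥ 254 °C. Survivors: candidate F, candidate X.
Convert each candidate to consistent units, then evaluate M:
  candidate F: σ_y = 229.0 MPa, ρ = 7256 kg/m³
  candidate X: σ_y = 45.99 MPa, ρ = 2347 kg/m³
  candidate X: M = 5.47×10⁻³
  candidate F: M = 5.16×10⁻³
Highest index: candidate X.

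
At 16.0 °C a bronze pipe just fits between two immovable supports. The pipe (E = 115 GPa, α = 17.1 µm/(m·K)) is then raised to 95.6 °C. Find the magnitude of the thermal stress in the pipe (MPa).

ΔT = 79.60 K. Constrained thermal stress σ = E·α·ΔT = 115.0×10³ MPa × 17.1×10⁻⁶ × 79.60 = 157 MPa (compressive).

157 MPa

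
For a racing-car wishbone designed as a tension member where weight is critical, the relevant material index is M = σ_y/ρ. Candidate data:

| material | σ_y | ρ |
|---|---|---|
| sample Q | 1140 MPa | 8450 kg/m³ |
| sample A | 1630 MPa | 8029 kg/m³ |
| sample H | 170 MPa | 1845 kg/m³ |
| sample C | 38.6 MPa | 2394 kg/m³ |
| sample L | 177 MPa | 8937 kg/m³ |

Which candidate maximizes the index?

sample A

Per-candidate index values:
  sample A: M = 203 kN·m/kg
  sample Q: M = 135 kN·m/kg
  sample H: M = 92.1 kN·m/kg
  sample L: M = 19.8 kN·m/kg
  sample C: M = 16.1 kN·m/kg
Sample A has the largest M.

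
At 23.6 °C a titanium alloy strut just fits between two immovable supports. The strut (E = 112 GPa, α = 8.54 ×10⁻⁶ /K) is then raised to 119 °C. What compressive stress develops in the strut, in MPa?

91.2 MPa

ΔT = 95.40 K. Constrained thermal stress σ = E·α·ΔT = 112.0×10³ MPa × 8.54×10⁻⁶ × 95.40 = 91.2 MPa (compressive).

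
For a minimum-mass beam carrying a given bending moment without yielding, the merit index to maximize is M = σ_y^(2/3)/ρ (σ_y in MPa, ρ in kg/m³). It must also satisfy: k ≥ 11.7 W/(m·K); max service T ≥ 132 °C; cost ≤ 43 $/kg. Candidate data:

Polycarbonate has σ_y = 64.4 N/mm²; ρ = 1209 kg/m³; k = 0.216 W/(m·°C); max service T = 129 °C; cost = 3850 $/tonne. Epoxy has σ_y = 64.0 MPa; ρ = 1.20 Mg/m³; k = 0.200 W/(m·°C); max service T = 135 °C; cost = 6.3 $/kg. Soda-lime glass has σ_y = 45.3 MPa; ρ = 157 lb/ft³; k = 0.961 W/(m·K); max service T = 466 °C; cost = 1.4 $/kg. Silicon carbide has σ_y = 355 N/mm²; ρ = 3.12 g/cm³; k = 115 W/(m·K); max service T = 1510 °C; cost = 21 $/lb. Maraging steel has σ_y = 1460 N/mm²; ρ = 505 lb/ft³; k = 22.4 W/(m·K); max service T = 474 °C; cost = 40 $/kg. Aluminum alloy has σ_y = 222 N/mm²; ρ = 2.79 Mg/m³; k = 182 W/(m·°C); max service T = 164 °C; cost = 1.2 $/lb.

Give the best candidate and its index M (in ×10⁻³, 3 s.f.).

maraging steel, M = 15.9×10⁻³

Screen on constraints: k ≥ 11.7 W/(m·K); max service T ≥ 132 °C; cost ≤ 43 $/kg. Survivors: maraging steel, aluminum alloy.
Putting every candidate on a common basis:
  maraging steel: σ_y = 1460 MPa, ρ = 8089 kg/m³
  aluminum alloy: σ_y = 222.0 MPa, ρ = 2790 kg/m³
  maraging steel: M = 15.9×10⁻³
  aluminum alloy: M = 13.1×10⁻³
The maximum is for maraging steel.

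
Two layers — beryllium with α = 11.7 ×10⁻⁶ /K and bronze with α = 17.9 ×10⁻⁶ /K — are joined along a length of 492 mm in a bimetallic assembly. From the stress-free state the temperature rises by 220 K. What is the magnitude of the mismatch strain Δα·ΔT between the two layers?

Δα = |11.7 − 17.9|×10⁻⁶/K = 6.20×10⁻⁶/K.
Mismatch strain = Δα·ΔT = 6.20×10⁻⁶ × 220.0 = 1.36×10⁻³.

1.36×10⁻³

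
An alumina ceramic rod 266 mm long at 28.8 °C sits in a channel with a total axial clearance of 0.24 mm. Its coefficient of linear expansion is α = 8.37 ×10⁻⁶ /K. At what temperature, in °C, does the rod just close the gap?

α·L₀·ΔT = 0.24 mm ⇒ ΔT = 0.24 / (8.37×10⁻⁶ × 266.0) = 107.8 K.
T = 28.8 + 107.8 = 136.6 °C.

137 °C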